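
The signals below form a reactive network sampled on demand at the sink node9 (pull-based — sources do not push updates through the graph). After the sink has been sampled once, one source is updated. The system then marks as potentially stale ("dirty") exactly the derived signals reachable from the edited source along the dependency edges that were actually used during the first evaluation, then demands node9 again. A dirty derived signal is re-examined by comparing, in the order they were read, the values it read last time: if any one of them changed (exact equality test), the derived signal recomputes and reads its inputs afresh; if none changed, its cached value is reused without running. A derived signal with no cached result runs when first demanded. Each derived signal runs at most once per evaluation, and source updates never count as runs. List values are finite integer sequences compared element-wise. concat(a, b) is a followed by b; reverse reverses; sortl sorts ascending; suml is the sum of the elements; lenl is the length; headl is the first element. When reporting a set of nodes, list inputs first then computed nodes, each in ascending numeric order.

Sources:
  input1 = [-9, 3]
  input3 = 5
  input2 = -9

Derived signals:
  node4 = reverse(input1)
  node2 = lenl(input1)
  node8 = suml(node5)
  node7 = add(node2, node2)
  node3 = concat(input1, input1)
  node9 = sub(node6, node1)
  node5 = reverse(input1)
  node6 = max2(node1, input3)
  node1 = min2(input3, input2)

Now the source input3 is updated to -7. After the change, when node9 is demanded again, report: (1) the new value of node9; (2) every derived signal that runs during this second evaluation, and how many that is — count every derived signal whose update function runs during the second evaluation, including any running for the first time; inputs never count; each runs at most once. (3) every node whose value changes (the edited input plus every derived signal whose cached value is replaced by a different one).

Initial pass — values computed on the first demand:
  node1 = min2(5, -9) = -9
  node6 = max2(-9, 5) = 5
  node9 = sub(5, -9) = 14

Second demand — change propagation:
  node1: re-runs because input3 5->-7; new result -9 (unchanged).
  node6: re-runs because input3 5->-7; new result -7.
  node9: re-runs because node6 5->-7; new result 2.

node9 now evaluates to 2.
Run set: node1, node6, node9 (3 run).
Changed values: input3, node6, node9.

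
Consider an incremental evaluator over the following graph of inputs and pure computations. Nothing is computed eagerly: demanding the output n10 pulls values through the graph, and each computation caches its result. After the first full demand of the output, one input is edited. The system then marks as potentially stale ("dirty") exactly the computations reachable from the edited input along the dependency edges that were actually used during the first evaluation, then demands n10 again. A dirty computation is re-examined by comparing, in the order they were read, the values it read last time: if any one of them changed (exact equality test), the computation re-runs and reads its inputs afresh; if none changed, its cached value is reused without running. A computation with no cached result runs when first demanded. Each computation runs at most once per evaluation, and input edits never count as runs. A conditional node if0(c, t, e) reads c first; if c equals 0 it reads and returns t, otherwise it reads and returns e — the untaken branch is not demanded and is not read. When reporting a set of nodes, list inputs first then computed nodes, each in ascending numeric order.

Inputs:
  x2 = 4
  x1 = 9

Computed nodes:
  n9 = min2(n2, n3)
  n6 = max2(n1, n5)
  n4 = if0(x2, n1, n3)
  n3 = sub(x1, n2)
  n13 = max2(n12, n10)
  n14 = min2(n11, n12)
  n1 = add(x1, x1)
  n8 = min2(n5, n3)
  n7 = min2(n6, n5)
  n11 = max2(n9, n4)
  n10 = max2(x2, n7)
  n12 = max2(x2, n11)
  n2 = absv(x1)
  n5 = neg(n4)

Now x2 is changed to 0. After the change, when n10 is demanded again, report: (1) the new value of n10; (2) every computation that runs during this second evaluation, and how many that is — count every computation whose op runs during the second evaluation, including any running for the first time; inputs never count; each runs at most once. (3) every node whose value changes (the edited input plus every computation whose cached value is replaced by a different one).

Initial pass — values computed on the first demand:
  n1 = add(9, 9) = 18
  n2 = absv(9) = 9
  n3 = sub(9, 9) = 0
  n4 = if0(x2=4 -> else branch n3) = 0
  n5 = neg(0) = 0
  n6 = max2(18, 0) = 18
  n7 = min2(18, 0) = 0
  n10 = max2(4, 0) = 4

Second demand — change propagation:
  n4: re-runs because x2 4->0; new result 18.
  n5: re-runs because n4 0->18; new result -18.
  n6: re-runs because n5 0->-18; new result 18 (unchanged).
  n7: re-runs because n5 0->-18; new result -18.
  n10: re-runs because x2 4->0; n7 0->-18; new result 0.

n10 now evaluates to 0.
Run set: n4, n5, n6, n7, n10 (5 run).
Changed values: x2, n4, n5, n7, n10.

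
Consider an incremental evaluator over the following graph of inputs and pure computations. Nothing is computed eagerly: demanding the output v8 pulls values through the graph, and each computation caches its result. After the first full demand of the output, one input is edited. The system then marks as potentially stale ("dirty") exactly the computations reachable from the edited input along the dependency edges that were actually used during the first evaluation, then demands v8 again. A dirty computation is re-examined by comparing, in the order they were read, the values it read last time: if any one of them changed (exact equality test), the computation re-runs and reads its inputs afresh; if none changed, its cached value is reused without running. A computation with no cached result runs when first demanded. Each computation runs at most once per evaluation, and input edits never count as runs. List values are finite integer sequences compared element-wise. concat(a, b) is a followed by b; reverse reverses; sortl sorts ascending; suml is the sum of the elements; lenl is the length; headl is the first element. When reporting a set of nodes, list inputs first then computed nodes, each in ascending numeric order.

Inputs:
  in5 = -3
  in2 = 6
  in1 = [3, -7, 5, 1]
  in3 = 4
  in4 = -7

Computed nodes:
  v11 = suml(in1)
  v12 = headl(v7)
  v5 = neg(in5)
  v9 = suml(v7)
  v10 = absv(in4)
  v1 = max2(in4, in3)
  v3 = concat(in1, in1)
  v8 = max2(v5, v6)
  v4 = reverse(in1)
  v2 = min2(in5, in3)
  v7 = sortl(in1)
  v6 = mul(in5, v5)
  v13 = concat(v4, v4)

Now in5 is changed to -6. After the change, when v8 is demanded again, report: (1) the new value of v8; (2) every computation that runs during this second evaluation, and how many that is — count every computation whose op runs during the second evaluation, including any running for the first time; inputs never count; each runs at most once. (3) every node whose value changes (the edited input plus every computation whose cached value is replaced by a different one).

v8 now evaluates to 6.
Run set: v5, v6, v8 (3 run).
Changed values: in5, v5, v6, v8.

Initial pass — values computed on the first demand:
  v5 = neg(-3) = 3
  v6 = mul(-3, 3) = -9
  v8 = max2(3, -9) = 3

Second demand — change propagation:
  v5: re-runs because in5 -3->-6; new result 6.
  v6: re-runs because in5 -3->-6; v5 3->6; new result -36.
  v8: re-runs because v5 3->6; v6 -9->-36; new result 6.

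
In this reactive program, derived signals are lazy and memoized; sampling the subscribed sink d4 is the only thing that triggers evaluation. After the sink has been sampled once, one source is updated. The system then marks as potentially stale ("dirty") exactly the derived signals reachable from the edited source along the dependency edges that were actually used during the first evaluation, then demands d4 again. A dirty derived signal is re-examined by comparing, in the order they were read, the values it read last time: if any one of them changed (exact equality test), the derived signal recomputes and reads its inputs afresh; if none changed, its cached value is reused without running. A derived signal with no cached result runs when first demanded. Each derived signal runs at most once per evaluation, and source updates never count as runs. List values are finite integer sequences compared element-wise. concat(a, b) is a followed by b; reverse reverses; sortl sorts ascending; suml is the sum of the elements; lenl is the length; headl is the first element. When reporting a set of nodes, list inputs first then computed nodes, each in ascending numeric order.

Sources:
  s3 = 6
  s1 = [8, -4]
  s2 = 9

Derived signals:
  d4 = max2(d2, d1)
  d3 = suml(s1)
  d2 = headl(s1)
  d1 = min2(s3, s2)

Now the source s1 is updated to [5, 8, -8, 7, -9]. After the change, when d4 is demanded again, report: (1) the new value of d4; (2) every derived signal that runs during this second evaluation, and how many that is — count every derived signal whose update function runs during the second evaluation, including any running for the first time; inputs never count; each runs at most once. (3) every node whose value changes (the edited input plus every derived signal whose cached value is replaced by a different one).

Demanding d4 again yields 6.
2 derived signals run: d2, d4.
The nodes whose values change: s1, d2, d4.

First demand of the output computes:
  d1 = min2(6, 9) = 6
  d2 = headl([8, -4]) = 8
  d4 = max2(8, 6) = 8

After the edit, cleaning proceeds:
  d2: a read changed (s1 [8, -4]->[5, 8, -8, 7, -9]) — executes, giving 5.
  d4: a read changed (d2 8->5) — executes, giving 6.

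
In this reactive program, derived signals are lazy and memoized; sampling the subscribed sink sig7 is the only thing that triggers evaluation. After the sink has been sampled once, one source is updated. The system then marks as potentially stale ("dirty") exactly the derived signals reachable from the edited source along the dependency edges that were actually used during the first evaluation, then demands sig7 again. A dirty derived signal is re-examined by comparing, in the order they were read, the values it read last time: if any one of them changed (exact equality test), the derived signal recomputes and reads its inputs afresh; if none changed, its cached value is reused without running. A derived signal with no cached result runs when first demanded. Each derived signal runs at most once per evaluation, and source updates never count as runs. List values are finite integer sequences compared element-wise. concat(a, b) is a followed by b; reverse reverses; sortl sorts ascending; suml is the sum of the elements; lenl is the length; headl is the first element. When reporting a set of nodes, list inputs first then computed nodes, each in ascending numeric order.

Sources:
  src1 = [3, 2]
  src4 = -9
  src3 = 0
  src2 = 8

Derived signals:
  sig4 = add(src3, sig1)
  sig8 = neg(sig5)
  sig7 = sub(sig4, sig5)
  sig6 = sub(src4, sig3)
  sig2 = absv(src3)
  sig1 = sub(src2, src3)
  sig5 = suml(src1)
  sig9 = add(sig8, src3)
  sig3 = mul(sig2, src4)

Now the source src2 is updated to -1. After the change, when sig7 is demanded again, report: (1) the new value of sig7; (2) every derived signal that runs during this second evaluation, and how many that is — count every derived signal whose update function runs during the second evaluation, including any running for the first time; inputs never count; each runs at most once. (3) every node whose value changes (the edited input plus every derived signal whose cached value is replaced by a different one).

Demanding sig7 again yields -6.
3 derived signals run: sig1, sig4, sig7.
The nodes whose values change: src2, sig1, sig4, sig7.

First demand of the output computes:
  sig1 = sub(8, 0) = 8
  sig4 = add(0, 8) = 8
  sig5 = suml([3, 2]) = 5
  sig7 = sub(8, 5) = 3

After the edit, cleaning proceeds:
  sig1: a read changed (src2 8->-1) — executes, giving -1.
  sig4: a read changed (sig1 8->-1) — executes, giving -1.
  sig7: a read changed (sig4 8->-1) — executes, giving -6.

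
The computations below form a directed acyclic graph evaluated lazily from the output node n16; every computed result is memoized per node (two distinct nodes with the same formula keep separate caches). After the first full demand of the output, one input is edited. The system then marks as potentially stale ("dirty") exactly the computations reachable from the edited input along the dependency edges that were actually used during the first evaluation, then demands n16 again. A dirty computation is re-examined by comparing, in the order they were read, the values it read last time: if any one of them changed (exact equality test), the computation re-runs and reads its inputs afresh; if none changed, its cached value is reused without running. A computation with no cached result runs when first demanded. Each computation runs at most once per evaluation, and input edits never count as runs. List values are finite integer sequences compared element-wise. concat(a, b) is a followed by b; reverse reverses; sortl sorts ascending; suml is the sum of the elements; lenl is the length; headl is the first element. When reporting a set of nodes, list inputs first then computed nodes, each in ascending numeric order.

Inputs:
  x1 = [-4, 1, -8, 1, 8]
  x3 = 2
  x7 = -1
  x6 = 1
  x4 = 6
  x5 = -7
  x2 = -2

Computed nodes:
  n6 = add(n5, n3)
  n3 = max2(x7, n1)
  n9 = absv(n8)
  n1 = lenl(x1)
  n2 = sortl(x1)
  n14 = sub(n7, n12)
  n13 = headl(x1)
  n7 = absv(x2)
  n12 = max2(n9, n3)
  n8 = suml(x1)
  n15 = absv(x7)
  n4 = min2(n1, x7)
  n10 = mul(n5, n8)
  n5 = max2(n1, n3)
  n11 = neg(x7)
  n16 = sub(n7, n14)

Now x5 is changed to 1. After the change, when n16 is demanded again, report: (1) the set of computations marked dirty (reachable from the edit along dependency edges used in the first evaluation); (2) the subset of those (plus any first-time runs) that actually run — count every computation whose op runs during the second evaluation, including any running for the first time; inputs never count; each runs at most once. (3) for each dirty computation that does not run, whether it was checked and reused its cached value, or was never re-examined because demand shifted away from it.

The edit dirties: none.
0 computations run: none.
No dirty computation escaped a run.
Note the shortcut — nothing in the graph depends on x5 at all, so no recomputation happens.

First demand of the output computes:
  n1 = lenl([-4, 1, -8, 1, 8]) = 5
  n3 = max2(-1, 5) = 5
  n7 = absv(-2) = 2
  n8 = suml([-4, 1, -8, 1, 8]) = -2
  n9 = absv(-2) = 2
  n12 = max2(2, 5) = 5
  n14 = sub(2, 5) = -3
  n16 = sub(2, -3) = 5

After the edit, cleaning proceeds:
  no node depends on x5 at all; the second demand re-runs nothing.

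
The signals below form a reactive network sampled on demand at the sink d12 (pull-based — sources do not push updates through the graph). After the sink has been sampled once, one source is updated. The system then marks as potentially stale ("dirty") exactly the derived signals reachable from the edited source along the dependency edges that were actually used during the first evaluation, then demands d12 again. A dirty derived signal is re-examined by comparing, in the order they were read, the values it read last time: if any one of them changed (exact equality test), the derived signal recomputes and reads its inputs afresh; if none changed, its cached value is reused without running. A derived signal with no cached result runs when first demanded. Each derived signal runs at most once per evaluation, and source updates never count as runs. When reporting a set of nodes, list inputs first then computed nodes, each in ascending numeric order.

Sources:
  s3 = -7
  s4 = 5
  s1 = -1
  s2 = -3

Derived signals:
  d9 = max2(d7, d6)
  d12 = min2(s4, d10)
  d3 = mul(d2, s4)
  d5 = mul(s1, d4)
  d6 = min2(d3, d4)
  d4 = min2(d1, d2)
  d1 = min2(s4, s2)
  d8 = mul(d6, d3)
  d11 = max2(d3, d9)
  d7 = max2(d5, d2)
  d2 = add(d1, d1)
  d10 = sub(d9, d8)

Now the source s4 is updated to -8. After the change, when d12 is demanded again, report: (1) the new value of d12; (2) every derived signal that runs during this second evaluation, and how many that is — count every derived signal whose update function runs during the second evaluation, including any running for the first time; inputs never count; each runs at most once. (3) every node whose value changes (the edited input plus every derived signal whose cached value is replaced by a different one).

d12 now evaluates to -8.
Run set: d1, d2, d3, d4, d5, d6, d7, d8, d9, d10, d12 (11 run).
Changed values: s4, d1, d2, d3, d4, d5, d6, d7, d8, d9, d10, d12.

Initial pass — values computed on the first demand:
  d1 = min2(5, -3) = -3
  d2 = add(-3, -3) = -6
  d3 = mul(-6, 5) = -30
  d4 = min2(-3, -6) = -6
  d5 = mul(-1, -6) = 6
  d6 = min2(-30, -6) = -30
  d7 = max2(6, -6) = 6
  d8 = mul(-30, -30) = 900
  d9 = max2(6, -30) = 6
  d10 = sub(6, 900) = -894
  d12 = min2(5, -894) = -894

Second demand — change propagation:
  d1: re-runs because s4 5->-8; new result -8.
  d2: re-runs because d1 -3->-8; d1 -3->-8; new result -16.
  d3: re-runs because d2 -6->-16; s4 5->-8; new result 128.
  d4: re-runs because d1 -3->-8; d2 -6->-16; new result -16.
  d5: re-runs because d4 -6->-16; new result 16.
  d6: re-runs because d3 -30->128; d4 -6->-16; new result -16.
  d7: re-runs because d5 6->16; d2 -6->-16; new result 16.
  d8: re-runs because d6 -30->-16; d3 -30->128; new result -2048.
  d9: re-runs because d7 6->16; d6 -30->-16; new result 16.
  d10: re-runs because d9 6->16; d8 900->-2048; new result 2064.
  d12: re-runs because s4 5->-8; d10 -894->2064; new result -8.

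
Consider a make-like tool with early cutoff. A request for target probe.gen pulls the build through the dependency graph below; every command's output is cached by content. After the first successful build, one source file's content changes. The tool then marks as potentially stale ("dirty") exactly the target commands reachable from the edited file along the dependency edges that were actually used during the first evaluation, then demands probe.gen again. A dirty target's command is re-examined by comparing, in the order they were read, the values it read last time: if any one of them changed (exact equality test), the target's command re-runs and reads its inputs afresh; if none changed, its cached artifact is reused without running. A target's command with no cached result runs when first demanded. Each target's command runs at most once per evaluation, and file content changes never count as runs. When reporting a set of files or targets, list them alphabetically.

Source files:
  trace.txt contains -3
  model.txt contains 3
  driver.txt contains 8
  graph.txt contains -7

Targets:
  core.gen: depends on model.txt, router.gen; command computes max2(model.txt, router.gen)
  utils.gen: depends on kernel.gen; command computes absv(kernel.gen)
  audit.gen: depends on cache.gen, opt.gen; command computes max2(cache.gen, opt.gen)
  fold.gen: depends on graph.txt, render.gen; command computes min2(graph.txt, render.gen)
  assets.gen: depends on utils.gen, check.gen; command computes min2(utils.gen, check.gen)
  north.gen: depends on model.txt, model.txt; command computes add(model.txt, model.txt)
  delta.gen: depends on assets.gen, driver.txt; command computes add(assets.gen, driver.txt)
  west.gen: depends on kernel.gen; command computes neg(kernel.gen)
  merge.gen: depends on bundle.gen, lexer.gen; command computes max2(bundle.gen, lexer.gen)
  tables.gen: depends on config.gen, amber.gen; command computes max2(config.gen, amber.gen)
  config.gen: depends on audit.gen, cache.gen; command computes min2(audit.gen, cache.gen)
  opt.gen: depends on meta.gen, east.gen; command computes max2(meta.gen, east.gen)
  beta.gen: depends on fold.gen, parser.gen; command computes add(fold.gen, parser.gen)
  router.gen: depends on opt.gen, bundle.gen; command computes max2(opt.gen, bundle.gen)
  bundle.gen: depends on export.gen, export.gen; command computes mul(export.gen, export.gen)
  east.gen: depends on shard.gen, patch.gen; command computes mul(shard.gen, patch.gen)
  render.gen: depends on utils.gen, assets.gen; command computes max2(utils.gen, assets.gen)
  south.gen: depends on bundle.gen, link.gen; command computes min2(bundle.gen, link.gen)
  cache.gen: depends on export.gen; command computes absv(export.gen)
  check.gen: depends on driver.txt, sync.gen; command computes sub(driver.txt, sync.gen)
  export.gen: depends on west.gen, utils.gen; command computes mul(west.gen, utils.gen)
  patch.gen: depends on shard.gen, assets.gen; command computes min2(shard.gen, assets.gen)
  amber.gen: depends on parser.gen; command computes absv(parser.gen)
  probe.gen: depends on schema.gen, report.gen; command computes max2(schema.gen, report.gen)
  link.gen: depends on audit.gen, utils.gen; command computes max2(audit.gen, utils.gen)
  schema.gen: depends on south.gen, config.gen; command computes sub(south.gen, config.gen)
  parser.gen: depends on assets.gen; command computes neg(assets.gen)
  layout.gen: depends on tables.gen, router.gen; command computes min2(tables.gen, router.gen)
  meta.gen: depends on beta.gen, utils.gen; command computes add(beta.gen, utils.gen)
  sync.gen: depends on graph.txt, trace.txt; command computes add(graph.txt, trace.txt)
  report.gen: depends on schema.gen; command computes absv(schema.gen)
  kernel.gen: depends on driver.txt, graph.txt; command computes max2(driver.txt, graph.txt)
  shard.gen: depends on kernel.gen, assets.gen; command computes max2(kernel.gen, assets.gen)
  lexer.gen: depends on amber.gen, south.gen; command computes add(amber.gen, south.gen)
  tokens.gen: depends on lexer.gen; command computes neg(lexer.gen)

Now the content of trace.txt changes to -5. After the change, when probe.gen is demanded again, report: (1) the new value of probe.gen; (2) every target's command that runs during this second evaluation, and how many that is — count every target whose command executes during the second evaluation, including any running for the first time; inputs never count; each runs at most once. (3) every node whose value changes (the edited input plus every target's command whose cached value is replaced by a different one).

Demanding probe.gen again yields 0.
3 target commands run: assets.gen, check.gen, sync.gen.
The nodes whose values change: check.gen, sync.gen, trace.txt.
Note the absorption at assets.gen: it re-runs yet its value is the same, leaving the output's value untouched.

First demand of the output computes:
  kernel.gen = max2(8, -7) = 8
  sync.gen = add(-7, -3) = -10
  check.gen = sub(8, -10) = 18
  utils.gen = absv(8) = 8
  assets.gen = min2(8, 18) = 8
  parser.gen = neg(8) = -8
  render.gen = max2(8, 8) = 8
  fold.gen = min2(-7, 8) = -7
  beta.gen = add(-7, -8) = -15
  meta.gen = add(-15, 8) = -7
  shard.gen = max2(8, 8) = 8
  patch.gen = min2(8, 8) = 8
  east.gen = mul(8, 8) = 64
  opt.gen = max2(-7, 64) = 64
  west.gen = neg(8) = -8
  export.gen = mul(-8, 8) = -64
  bundle.gen = mul(-64, -64) = 4096
  cache.gen = absv(-64) = 64
  audit.gen = max2(64, 64) = 64
  config.gen = min2(64, 64) = 64
  link.gen = max2(64, 8) = 64
  south.gen = min2(4096, 64) = 64
  schema.gen = sub(64, 64) = 0
  report.gen = absv(0) = 0
  probe.gen = max2(0, 0) = 0

After the edit, cleaning proceeds:
  sync.gen: a read changed (trace.txt -3->-5) — executes, giving -12.
  check.gen: a read changed (sync.gen -10->-12) — executes, giving 20.
  assets.gen: a read changed (check.gen 18->20) — executes, giving 8 — identical to its old value.
  parser.gen: dirty, but its reads are unchanged (assets.gen unchanged); cached -8 stands.
  render.gen: dirty, but its reads are unchanged (utils.gen unchanged, assets.gen unchanged); cached 8 stands.
  fold.gen: dirty, but its reads are unchanged (graph.txt unchanged, render.gen unchanged); cached -7 stands.
  beta.gen: dirty, but its reads are unchanged (fold.gen unchanged, parser.gen unchanged); cached -15 stands.
  meta.gen: dirty, but its reads are unchanged (beta.gen unchanged, utils.gen unchanged); cached -7 stands.
  shard.gen: dirty, but its reads are unchanged (kernel.gen unchanged, assets.gen unchanged); cached 8 stands.
  patch.gen: dirty, but its reads are unchanged (shard.gen unchanged, assets.gen unchanged); cached 8 stands.
  east.gen: dirty, but its reads are unchanged (shard.gen unchanged, patch.gen unchanged); cached 64 stands.
  opt.gen: dirty, but its reads are unchanged (meta.gen unchanged, east.gen unchanged); cached 64 stands.
  audit.gen: dirty, but its reads are unchanged (cache.gen unchanged, opt.gen unchanged); cached 64 stands.
  config.gen: dirty, but its reads are unchanged (audit.gen unchanged, cache.gen unchanged); cached 64 stands.
  link.gen: dirty, but its reads are unchanged (audit.gen unchanged, utils.gen unchanged); cached 64 stands.
  south.gen: dirty, but its reads are unchanged (bundle.gen unchanged, link.gen unchanged); cached 64 stands.
  schema.gen: dirty, but its reads are unchanged (south.gen unchanged, config.gen unchanged); cached 0 stands.
  report.gen: dirty, but its reads are unchanged (schema.gen unchanged); cached 0 stands.
  probe.gen: dirty, but its reads are unchanged (schema.gen unchanged, report.gen unchanged); cached 0 stands.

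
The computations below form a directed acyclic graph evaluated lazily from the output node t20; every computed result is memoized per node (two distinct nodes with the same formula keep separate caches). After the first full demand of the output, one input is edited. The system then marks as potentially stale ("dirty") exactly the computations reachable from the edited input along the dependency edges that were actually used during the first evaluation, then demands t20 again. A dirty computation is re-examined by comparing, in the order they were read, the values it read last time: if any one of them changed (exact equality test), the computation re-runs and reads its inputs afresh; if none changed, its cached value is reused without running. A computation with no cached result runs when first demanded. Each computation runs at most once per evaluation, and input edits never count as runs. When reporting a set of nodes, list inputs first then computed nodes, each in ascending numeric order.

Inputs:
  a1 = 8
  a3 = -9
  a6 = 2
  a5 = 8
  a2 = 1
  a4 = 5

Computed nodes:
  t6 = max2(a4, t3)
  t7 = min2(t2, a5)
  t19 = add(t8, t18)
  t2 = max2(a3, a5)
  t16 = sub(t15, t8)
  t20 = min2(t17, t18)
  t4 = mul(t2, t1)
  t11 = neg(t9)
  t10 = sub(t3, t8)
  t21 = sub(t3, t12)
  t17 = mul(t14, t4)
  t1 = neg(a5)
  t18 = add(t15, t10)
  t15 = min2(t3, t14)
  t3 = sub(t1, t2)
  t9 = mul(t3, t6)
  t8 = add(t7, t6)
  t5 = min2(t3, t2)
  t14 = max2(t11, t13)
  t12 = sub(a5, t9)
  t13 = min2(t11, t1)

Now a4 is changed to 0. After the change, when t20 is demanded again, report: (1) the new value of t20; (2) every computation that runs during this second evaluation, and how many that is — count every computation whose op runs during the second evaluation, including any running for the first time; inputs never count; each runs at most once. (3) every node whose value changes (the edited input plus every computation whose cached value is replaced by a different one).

Demanding t20 again yields -40.
11 computations run: t6, t8, t9, t10, t11, t13, t14, t15, t17, t18, t20.
The nodes whose values change: a4, t6, t8, t9, t10, t11, t14, t17, t18, t20.

First demand of the output computes:
  t1 = neg(8) = -8
  t2 = max2(-9, 8) = 8
  t3 = sub(-8, 8) = -16
  t4 = mul(8, -8) = -64
  t6 = max2(5, -16) = 5
  t7 = min2(8, 8) = 8
  t8 = add(8, 5) = 13
  t9 = mul(-16, 5) = -80
  t10 = sub(-16, 13) = -29
  t11 = neg(-80) = 80
  t13 = min2(80, -8) = -8
  t14 = max2(80, -8) = 80
  t15 = min2(-16, 80) = -16
  t17 = mul(80, -64) = -5120
  t18 = add(-16, -29) = -45
  t20 = min2(-5120, -45) = -5120

After the edit, cleaning proceeds:
  t6: a read changed (a4 5->0) — executes, giving 0.
  t8: a read changed (t6 5->0) — executes, giving 8.
  t9: a read changed (t6 5->0) — executes, giving 0.
  t10: a read changed (t8 13->8) — executes, giving -24.
  t11: a read changed (t9 -80->0) — executes, giving 0.
  t13: a read changed (t11 80->0) — executes, giving -8 — identical to its old value.
  t14: a read changed (t11 80->0) — executes, giving 0.
  t15: a read changed (t14 80->0) — executes, giving -16 — identical to its old value.
  t17: a read changed (t14 80->0) — executes, giving 0.
  t18: a read changed (t10 -29->-24) — executes, giving -40.
  t20: a read changed (t17 -5120->0; t18 -45->-40) — executes, giving -40.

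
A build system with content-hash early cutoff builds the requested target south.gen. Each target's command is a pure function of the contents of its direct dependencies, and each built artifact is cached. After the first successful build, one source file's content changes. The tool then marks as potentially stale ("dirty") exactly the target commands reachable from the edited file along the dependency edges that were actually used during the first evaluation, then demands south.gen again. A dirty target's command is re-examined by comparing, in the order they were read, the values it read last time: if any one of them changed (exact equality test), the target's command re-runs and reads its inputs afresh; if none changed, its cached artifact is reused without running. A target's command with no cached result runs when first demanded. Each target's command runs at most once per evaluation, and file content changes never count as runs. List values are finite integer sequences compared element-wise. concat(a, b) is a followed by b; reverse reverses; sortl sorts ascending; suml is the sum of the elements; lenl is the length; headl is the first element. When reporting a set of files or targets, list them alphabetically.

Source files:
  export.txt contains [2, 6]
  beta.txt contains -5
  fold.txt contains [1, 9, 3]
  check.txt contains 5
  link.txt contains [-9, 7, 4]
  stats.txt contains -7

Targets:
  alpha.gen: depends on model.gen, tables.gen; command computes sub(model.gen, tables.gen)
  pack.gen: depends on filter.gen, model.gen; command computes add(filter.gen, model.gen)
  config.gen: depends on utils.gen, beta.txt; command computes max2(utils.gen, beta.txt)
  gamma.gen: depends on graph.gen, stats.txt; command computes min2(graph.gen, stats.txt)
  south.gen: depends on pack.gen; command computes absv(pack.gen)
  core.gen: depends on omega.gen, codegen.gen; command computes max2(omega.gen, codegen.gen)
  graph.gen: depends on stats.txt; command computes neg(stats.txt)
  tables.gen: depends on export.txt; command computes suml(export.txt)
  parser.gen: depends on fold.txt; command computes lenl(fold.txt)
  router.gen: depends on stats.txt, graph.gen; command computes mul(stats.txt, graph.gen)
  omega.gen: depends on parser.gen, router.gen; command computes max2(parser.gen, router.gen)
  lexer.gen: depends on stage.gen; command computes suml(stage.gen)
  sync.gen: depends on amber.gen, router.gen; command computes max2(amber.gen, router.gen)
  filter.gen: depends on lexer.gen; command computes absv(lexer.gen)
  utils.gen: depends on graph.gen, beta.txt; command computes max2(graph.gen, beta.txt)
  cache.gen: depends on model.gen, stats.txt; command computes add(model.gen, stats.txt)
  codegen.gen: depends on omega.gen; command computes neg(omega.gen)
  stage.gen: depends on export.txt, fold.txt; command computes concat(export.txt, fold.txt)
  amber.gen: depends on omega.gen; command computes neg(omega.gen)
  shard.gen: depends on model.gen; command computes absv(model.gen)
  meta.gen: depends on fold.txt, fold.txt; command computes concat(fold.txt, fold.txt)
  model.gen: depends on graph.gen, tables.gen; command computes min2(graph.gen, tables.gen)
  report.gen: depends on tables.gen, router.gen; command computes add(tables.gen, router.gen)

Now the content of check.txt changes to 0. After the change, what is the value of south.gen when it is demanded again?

New value of south.gen: 28.
Key observation: check.txt is never demanded by the output, so the edit triggers no recomputation at all.

First evaluation (everything demanded from the output):
  graph.gen = neg(-7) = 7
  stage.gen = concat([2, 6], [1, 9, 3]) = [2, 6, 1, 9, 3]
  lexer.gen = suml([2, 6, 1, 9, 3]) = 21
  filter.gen = absv(21) = 21
  tables.gen = suml([2, 6]) = 8
  model.gen = min2(7, 8) = 7
  pack.gen = add(21, 7) = 28
  south.gen = absv(28) = 28

Propagation after the edit:
  check.txt feeds no computation that the output demands — nothing is marked dirty and nothing runs.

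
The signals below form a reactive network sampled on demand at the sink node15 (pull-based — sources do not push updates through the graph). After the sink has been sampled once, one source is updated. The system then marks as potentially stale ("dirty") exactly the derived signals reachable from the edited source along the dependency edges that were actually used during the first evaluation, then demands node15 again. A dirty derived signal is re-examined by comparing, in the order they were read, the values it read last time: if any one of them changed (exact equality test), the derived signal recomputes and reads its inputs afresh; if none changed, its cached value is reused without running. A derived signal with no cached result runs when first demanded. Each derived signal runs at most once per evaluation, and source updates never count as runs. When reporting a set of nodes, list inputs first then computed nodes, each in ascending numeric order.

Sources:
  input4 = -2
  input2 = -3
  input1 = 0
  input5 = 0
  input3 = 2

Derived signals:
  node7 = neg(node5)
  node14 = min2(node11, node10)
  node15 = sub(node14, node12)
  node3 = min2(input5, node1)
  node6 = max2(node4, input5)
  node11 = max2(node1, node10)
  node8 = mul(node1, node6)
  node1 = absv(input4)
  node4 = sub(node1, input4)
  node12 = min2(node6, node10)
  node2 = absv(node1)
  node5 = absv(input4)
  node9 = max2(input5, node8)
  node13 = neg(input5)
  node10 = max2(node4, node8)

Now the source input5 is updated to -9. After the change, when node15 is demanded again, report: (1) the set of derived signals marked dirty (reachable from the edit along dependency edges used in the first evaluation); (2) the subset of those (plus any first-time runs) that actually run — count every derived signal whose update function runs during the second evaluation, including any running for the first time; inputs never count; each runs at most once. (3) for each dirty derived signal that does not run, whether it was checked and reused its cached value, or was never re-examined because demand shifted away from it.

Dirty set: node6, node8, node10, node11, node12, node14, node15.
Run set: node6 (1 run).
Re-examined without running (cache reused): node8, node10, node11, node12, node14, node15.
The important point: node6 recomputes to an identical value, and the output ends up unchanged.

Initial pass — values computed on the first demand:
  node1 = absv(-2) = 2
  node4 = sub(2, -2) = 4
  node6 = max2(4, 0) = 4
  node8 = mul(2, 4) = 8
  node10 = max2(4, 8) = 8
  node11 = max2(2, 8) = 8
  node12 = min2(4, 8) = 4
  node14 = min2(8, 8) = 8
  node15 = sub(8, 4) = 4

Second demand — change propagation:
  node6: re-runs because input5 0->-9; new result 4 (unchanged).
  node8: re-examined; everything it read last time is the same (node1 unchanged, node6 unchanged) — cache 8 kept, no run.
  node10: re-examined; everything it read last time is the same (node4 unchanged, node8 unchanged) — cache 8 kept, no run.
  node11: re-examined; everything it read last time is the same (node1 unchanged, node10 unchanged) — cache 8 kept, no run.
  node12: re-examined; everything it read last time is the same (node6 unchanged, node10 unchanged) — cache 4 kept, no run.
  node14: re-examined; everything it read last time is the same (node11 unchanged, node10 unchanged) — cache 8 kept, no run.
  node15: re-examined; everything it read last time is the same (node14 unchanged, node12 unchanged) — cache 4 kept, no run.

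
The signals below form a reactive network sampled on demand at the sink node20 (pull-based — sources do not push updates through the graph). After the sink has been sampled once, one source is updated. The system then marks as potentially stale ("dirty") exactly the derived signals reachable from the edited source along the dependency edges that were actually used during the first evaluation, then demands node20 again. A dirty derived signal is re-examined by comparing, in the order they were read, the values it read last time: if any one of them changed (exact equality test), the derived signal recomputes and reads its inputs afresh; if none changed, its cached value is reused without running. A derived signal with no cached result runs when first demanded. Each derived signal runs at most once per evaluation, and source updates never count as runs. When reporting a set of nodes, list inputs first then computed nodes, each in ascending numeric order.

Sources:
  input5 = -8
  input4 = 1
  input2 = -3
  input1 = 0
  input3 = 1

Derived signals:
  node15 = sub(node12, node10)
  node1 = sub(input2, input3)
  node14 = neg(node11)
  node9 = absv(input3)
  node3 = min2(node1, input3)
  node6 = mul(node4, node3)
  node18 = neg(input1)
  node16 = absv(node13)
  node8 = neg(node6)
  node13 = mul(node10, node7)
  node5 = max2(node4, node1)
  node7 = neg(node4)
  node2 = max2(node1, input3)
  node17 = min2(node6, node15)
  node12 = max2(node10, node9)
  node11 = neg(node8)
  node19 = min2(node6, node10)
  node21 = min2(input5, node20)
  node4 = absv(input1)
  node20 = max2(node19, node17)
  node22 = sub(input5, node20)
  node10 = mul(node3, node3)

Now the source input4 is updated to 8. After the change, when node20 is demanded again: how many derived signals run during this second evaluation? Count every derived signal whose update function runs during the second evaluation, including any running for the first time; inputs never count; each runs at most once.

Initial pass — values computed on the first demand:
  node1 = sub(-3, 1) = -4
  node3 = min2(-4, 1) = -4
  node4 = absv(0) = 0
  node6 = mul(0, -4) = 0
  node9 = absv(1) = 1
  node10 = mul(-4, -4) = 16
  node12 = max2(16, 1) = 16
  node15 = sub(16, 16) = 0
  node17 = min2(0, 0) = 0
  node19 = min2(0, 16) = 0
  node20 = max2(0, 0) = 0

Second demand — change propagation:
  no demanded computation ever read input4, so the edit dirties nothing and nothing runs.

The important point: nothing the output needs ever reads input4, so the edit is invisible to it.

Run set: none (0 run).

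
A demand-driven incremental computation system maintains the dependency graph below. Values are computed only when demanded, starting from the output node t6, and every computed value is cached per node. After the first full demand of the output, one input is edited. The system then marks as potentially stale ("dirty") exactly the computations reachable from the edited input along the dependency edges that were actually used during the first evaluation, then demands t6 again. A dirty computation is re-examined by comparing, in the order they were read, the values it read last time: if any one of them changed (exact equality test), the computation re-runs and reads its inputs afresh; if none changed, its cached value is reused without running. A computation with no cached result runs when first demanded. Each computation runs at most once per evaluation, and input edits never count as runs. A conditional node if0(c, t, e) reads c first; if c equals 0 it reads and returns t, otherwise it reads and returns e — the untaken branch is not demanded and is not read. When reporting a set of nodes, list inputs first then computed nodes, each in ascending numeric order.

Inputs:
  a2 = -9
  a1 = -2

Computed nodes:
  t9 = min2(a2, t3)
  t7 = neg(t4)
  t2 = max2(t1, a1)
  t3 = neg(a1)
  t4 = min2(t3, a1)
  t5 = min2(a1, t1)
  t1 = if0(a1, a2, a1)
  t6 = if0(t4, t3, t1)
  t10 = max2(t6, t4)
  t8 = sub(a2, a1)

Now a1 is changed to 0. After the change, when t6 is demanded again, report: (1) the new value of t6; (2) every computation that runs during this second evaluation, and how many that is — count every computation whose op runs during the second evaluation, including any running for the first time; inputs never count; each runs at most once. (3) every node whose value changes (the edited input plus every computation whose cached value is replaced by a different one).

New value of t6: 0.
Computations that run: t3, t4, t6 — 3 in total.
Values that change: a1, t3, t4, t6.
Key observation: a condition flipped, so demand moved to the other branch — t1 is never re-examined.

First evaluation (everything demanded from the output):
  t1 = if0(a1=-2 -> else branch a1) = -2
  t3 = neg(-2) = 2
  t4 = min2(2, -2) = -2
  t6 = if0(t4=-2 -> else branch t1) = -2

Propagation after the edit:
  t1: marked dirty but never re-examined — demand shifted away from it.
  t3: runs — a1 -2->0; result 0.
  t4: runs — t3 2->0; a1 -2->0; result 0.
  t6: runs — t4 -2->0; result 0.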